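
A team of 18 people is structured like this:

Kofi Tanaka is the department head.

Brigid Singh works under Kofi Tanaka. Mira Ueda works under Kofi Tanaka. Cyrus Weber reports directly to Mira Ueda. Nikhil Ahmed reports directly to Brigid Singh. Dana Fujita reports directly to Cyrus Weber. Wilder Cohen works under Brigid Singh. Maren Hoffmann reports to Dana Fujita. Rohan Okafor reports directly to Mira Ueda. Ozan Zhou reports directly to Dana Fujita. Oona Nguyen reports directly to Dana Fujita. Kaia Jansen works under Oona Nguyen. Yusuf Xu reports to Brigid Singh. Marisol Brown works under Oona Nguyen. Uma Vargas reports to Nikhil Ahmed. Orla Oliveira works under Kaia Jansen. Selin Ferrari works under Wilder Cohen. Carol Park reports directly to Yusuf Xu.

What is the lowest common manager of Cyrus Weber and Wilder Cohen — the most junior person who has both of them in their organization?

Kofi Tanaka

Cyrus Weber's chain of managers is Mira Ueda, Kofi Tanaka. Wilder Cohen's chain of managers is Brigid Singh, Kofi Tanaka. The first manager that appears in both chains is Kofi Tanaka.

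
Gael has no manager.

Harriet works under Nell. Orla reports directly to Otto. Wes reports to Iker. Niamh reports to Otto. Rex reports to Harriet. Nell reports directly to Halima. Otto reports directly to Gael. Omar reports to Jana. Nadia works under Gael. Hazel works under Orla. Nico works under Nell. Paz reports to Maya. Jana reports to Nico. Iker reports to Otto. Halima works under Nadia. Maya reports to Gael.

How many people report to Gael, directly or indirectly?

16

Gael directly manages Otto, Nadia, Maya. Under Otto: Orla, Hazel, Niamh, Iker, Wes (5). Under Nadia: Halima, Nell, Harriet, Rex, Nico, Jana, Omar (7). Under Maya: Paz (1). So Gael's organization is 3 direct reports plus everyone under them: 6 + 8 + 2 = 16.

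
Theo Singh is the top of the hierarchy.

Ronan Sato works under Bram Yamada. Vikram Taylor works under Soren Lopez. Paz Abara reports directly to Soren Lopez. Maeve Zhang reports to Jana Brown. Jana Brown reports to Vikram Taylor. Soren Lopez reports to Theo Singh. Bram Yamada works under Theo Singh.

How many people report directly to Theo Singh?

2

Theo Singh directly manages Soren Lopez, Bram Yamada. That is 2 direct reports.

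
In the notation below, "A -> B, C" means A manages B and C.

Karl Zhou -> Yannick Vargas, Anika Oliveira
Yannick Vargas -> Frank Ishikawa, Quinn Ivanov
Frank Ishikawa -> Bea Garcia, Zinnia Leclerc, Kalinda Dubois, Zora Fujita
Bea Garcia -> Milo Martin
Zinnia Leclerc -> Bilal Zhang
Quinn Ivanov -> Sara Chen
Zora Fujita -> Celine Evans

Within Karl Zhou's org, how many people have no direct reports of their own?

The people in Karl Zhou's organization with no one reporting to them are Anika Oliveira, Sara Chen, Celine Evans, Kalinda Dubois, Bilal Zhang, Milo Martin. That is 6.

6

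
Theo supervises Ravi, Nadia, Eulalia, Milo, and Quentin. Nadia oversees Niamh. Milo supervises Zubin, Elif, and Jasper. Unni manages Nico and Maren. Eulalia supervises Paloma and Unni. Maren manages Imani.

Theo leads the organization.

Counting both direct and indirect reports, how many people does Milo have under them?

Milo directly manages Zubin, Elif, Jasper. Zubin has no reports. Elif has no reports. Jasper has no reports. So Milo's organization is 3 direct reports plus everyone under them: 1 + 1 + 1 = 3.

3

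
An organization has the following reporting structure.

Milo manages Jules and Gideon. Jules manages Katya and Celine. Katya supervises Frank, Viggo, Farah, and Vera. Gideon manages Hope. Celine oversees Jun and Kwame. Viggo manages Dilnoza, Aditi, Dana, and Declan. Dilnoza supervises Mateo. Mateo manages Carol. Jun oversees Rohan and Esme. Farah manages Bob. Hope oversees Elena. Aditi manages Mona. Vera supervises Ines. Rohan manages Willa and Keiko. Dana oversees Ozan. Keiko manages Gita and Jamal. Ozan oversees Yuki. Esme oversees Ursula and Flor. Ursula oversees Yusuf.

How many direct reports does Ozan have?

1

Ozan directly manages Yuki. That is 1 direct report.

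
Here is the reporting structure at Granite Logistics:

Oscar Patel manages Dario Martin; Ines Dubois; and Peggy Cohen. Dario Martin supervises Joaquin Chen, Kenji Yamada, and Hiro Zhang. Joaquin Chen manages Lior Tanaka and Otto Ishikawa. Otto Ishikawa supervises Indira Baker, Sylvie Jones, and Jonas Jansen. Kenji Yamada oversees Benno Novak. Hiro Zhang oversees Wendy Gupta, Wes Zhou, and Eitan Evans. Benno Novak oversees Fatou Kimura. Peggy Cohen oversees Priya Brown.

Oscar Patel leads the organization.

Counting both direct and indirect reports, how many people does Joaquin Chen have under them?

Joaquin Chen directly manages Otto Ishikawa, Lior Tanaka. Under Otto Ishikawa: Jonas Jansen, Indira Baker, Sylvie Jones (3). Lior Tanaka has no reports. So Joaquin Chen's organization is 2 direct reports plus everyone under them: 4 + 1 = 5.

5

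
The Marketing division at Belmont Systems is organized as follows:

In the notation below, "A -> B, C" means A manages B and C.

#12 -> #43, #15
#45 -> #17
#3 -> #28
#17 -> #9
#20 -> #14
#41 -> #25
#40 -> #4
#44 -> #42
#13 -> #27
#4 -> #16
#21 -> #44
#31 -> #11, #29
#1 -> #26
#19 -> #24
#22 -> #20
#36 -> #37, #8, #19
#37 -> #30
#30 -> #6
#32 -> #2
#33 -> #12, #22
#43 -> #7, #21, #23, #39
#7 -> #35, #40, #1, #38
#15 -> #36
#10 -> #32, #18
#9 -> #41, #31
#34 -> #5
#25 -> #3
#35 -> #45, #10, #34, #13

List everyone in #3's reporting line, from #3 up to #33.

#3 -> #25 -> #41 -> #9 -> #17 -> #45 -> #35 -> #7 -> #43 -> #12 -> #33

#3 reports to #25. #25 reports to #41. #41 reports to #9. #9 reports to #17. #17 reports to #45. #45 reports to #35. #35 reports to #7. #7 reports to #43. #43 reports to #12. #12 reports to #33. #33 is at the top.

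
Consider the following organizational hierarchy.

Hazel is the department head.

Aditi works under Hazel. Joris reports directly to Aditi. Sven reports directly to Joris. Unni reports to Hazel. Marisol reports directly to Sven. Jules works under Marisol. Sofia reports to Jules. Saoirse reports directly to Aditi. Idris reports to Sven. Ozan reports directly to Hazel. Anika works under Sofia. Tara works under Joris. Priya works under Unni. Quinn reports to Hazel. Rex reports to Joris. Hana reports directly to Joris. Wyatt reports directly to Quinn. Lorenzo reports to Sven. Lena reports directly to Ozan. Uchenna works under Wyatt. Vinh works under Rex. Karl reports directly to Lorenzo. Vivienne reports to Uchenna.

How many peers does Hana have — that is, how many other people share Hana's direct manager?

Hana reports to Joris. Joris's other direct reports are Sven, Tara, Rex — 3 peers.

3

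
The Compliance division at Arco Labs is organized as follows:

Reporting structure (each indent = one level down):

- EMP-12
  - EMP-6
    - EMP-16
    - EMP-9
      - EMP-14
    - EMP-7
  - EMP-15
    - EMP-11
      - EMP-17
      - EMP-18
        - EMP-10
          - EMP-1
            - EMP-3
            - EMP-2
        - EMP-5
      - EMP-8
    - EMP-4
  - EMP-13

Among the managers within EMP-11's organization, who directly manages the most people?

Direct-report counts within EMP-11's organization: EMP-11 has 3; EMP-18 has 2; EMP-10 has 1; EMP-1 has 2. The largest is 3, held by EMP-11.

EMP-11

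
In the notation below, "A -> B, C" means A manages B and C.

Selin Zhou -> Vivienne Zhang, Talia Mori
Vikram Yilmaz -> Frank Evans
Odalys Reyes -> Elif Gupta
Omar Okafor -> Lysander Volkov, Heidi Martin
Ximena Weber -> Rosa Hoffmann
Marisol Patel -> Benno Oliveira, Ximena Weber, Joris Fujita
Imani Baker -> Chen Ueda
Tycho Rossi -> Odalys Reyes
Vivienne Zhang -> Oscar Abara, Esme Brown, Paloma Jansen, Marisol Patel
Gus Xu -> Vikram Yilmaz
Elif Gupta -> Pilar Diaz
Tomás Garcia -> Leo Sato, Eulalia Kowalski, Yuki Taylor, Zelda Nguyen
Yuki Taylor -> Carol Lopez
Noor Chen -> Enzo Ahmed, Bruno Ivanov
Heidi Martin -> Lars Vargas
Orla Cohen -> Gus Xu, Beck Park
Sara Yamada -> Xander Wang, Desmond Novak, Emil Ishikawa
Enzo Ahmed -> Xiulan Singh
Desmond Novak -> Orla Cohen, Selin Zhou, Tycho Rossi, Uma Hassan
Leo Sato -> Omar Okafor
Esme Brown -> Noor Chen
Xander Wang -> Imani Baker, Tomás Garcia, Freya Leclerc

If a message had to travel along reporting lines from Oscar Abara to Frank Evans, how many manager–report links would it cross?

Oscar Abara is 3 levels below Desmond Novak, and Frank Evans is 4 levels below Desmond Novak (their lowest common manager). The shortest path runs up from Oscar Abara to Desmond Novak and back down to Frank Evans: 3 + 4 = 7 links.

7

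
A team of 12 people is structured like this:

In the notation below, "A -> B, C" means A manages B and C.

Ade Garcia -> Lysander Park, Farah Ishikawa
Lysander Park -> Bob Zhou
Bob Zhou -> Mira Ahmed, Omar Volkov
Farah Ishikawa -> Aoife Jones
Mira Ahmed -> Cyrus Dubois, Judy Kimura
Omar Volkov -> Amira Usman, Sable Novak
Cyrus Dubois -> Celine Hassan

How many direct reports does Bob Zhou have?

Bob Zhou directly manages Mira Ahmed, Omar Volkov. That is 2 direct reports.

2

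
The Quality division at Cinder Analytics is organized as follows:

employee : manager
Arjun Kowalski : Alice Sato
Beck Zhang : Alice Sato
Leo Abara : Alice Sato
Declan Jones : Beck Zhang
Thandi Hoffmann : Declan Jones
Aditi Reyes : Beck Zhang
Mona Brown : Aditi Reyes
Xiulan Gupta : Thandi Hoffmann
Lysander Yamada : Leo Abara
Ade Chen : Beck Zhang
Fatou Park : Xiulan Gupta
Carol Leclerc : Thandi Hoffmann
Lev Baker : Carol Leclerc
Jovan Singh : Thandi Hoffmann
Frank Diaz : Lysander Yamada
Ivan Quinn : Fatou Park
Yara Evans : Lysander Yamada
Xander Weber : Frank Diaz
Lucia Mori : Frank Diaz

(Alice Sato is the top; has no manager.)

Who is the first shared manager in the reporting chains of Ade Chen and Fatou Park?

Ade Chen's chain of managers is Beck Zhang, Alice Sato. Fatou Park's chain of managers is Xiulan Gupta, Thandi Hoffmann, Declan Jones, Beck Zhang, Alice Sato. The first manager that appears in both chains is Beck Zhang.

Beck Zhang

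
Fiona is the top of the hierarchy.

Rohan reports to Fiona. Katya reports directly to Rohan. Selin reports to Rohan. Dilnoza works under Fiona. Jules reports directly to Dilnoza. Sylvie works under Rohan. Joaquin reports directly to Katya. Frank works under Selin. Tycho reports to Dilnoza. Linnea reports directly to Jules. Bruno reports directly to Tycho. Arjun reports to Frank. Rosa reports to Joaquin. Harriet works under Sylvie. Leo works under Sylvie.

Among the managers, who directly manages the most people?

Rohan

Direct-report counts: Fiona has 2; Dilnoza has 2; Tycho has 1; Jules has 1; Rohan has 3; Sylvie has 2; Selin has 1; Frank has 1; Katya has 1; Joaquin has 1. The largest is 3, held by Rohan.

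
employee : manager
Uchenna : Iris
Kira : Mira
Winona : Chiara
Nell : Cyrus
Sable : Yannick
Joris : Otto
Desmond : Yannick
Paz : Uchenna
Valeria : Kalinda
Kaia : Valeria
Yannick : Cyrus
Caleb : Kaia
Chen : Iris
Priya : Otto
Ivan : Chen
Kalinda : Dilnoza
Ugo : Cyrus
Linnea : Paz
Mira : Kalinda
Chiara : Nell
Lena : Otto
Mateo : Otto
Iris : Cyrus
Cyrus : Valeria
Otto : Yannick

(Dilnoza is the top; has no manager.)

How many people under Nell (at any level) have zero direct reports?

The only person in Nell's organization with no one reporting to them is Winona. That is 1.

1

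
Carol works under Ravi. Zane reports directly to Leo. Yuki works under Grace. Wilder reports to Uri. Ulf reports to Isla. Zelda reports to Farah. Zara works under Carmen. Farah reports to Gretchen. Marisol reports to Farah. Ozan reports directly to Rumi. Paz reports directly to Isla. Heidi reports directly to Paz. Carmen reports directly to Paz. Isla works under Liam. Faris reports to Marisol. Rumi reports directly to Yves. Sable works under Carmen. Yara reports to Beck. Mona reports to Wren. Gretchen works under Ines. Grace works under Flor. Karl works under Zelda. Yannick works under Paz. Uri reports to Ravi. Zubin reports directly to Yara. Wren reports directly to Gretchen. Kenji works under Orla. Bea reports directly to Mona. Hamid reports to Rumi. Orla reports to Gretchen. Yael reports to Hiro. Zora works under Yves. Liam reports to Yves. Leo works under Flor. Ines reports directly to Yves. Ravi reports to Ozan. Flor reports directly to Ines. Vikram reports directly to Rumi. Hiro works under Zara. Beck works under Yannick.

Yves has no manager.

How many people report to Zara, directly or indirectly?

Zara directly manages Hiro. Under Hiro: Yael (1). That's 2 in total.

2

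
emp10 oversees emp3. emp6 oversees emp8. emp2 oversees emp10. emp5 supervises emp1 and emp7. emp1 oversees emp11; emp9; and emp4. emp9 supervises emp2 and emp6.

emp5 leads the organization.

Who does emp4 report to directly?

emp1

emp4 reports directly to emp1.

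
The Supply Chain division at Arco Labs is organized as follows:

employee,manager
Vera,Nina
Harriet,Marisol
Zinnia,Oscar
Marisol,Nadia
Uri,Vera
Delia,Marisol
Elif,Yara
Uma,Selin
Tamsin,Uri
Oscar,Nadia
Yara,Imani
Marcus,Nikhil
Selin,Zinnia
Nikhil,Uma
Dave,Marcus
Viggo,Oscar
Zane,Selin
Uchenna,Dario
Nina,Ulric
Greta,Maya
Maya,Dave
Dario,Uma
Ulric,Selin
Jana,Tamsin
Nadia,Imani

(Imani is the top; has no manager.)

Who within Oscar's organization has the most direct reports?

Direct-report counts within Oscar's organization: Oscar has 2; Zinnia has 1; Selin has 3; Uma has 2; Dario has 1; Nikhil has 1; Marcus has 1; Dave has 1; Maya has 1; Ulric has 1; Nina has 1; Vera has 1; Uri has 1; Tamsin has 1. The largest is 3, held by Selin.

Selin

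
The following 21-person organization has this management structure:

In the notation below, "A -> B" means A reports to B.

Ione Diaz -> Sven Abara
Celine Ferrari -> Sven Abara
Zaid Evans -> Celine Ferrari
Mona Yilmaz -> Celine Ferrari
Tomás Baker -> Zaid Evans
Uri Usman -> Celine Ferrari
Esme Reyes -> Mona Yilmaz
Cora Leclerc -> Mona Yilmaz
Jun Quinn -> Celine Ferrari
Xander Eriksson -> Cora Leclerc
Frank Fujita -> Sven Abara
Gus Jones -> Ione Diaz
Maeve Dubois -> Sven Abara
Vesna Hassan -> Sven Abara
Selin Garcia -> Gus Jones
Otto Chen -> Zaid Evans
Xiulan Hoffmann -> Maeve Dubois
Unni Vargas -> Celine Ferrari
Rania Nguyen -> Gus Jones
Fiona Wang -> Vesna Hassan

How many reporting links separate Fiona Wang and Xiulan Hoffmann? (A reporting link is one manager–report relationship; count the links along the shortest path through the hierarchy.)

Fiona Wang is 2 levels below Sven Abara, and Xiulan Hoffmann is 2 levels below Sven Abara (their lowest common manager). The shortest path runs up from Fiona Wang to Sven Abara and back down to Xiulan Hoffmann: 2 + 2 = 4 links.

4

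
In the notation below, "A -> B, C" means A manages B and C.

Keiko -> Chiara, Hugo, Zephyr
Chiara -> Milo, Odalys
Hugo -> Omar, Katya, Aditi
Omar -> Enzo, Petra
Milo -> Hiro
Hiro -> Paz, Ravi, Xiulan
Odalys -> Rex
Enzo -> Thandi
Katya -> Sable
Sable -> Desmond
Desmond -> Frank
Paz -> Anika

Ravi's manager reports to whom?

Ravi reports to Hiro, and Hiro reports to Milo. So Ravi's skip-level manager is Milo.

Milo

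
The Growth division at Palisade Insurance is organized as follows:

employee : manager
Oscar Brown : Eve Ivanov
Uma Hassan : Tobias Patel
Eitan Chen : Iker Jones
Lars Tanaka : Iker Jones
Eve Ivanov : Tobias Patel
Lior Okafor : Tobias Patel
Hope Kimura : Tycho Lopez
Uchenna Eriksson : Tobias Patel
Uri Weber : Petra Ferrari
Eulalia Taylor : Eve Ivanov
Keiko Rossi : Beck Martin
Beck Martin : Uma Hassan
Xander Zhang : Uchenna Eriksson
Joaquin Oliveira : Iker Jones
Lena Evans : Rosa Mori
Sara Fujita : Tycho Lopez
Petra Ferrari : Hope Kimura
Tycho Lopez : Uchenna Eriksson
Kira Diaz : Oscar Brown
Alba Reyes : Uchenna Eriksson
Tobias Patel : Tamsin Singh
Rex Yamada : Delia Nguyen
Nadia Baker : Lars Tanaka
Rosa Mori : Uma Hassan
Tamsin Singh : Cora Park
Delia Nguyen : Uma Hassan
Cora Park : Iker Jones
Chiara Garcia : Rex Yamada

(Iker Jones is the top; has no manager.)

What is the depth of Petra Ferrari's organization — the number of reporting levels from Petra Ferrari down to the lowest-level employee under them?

1

The longest chain under Petra Ferrari runs Petra Ferrari → Uri Weber, which is 1 level below Petra Ferrari.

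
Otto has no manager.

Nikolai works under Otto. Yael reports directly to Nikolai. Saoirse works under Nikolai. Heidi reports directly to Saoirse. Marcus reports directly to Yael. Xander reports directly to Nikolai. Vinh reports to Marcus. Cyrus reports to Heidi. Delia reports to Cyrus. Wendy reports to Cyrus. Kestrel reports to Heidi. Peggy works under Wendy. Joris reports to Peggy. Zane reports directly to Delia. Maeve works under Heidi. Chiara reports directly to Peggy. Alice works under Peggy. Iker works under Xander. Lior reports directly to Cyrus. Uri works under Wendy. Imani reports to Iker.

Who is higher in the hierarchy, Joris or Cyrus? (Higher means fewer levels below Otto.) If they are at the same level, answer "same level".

Cyrus

Joris is 7 levels below Otto; Cyrus is 4. Cyrus is higher.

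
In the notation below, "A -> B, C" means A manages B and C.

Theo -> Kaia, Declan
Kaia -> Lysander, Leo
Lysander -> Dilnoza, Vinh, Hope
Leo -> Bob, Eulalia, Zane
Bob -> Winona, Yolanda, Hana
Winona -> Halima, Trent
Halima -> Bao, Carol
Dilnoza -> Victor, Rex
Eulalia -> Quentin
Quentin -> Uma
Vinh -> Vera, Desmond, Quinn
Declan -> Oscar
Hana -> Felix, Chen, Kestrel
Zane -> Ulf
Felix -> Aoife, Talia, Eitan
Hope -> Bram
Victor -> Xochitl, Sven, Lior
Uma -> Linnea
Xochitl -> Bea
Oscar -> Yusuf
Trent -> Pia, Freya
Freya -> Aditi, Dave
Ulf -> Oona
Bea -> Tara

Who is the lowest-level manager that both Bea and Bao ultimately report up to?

Kaia

Bea's chain of managers is Xochitl, Victor, Dilnoza, Lysander, Kaia, Theo. Bao's chain of managers is Halima, Winona, Bob, Leo, Kaia, Theo. The first manager that appears in both chains is Kaia.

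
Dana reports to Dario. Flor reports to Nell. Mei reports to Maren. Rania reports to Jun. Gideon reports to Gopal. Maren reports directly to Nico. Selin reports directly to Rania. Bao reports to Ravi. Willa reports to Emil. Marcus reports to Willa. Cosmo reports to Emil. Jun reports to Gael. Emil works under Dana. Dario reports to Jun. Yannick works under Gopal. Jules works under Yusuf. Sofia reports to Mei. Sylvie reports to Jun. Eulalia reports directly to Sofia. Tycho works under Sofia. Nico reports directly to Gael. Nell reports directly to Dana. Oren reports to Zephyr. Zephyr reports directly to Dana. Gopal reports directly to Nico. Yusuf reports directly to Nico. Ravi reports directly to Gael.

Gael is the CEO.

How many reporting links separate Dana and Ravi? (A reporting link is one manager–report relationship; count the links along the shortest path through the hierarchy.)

Dana is 3 levels below Gael, and Ravi is 1 level below Gael (their lowest common manager). The shortest path runs up from Dana to Gael and back down to Ravi: 3 + 1 = 4 links.

4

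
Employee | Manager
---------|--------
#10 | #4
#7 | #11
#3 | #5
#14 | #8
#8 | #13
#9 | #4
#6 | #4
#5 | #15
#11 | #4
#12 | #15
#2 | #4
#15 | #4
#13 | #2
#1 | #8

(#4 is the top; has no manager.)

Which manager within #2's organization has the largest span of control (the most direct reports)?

#8

Direct-report counts within #2's organization: #2 has 1; #13 has 1; #8 has 2. The largest is 2, held by #8.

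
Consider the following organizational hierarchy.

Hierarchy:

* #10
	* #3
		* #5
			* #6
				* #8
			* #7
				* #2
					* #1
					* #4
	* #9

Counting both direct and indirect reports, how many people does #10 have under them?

9

#10 directly manages #3, #9. Under #3: #5, #7, #2, #4, #1, #6, #8 (7). #9 has no reports. So #10's organization is 2 direct reports plus everyone under them: 8 + 1 = 9.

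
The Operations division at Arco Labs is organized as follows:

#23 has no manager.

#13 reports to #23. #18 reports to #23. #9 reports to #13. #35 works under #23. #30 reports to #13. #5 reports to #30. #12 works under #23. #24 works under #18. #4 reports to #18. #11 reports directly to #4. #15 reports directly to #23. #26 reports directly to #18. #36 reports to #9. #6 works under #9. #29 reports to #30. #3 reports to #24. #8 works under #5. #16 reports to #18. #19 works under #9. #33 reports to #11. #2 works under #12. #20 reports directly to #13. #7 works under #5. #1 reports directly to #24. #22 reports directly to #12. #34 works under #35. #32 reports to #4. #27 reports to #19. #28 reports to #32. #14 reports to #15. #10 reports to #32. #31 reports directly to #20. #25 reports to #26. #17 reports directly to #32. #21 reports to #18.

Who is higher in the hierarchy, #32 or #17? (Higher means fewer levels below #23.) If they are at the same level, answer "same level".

#32 is 3 levels below #23; #17 is 4. #32 is higher.

#32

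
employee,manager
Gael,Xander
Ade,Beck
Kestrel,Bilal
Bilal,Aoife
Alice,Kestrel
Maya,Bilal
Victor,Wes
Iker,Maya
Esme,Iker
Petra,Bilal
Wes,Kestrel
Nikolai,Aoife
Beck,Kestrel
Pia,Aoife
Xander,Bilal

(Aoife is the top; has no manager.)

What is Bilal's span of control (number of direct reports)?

Bilal directly manages Kestrel, Maya, Xander, Petra. That is 4 direct reports.

4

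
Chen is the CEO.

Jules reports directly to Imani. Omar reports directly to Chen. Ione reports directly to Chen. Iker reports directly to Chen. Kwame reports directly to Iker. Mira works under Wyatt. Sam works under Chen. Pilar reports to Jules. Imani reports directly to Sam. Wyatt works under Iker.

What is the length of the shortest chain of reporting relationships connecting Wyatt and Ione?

Wyatt is 2 levels below Chen, and Ione is 1 level below Chen (their lowest common manager). The shortest path runs up from Wyatt to Chen and back down to Ione: 2 + 1 = 3 links.

3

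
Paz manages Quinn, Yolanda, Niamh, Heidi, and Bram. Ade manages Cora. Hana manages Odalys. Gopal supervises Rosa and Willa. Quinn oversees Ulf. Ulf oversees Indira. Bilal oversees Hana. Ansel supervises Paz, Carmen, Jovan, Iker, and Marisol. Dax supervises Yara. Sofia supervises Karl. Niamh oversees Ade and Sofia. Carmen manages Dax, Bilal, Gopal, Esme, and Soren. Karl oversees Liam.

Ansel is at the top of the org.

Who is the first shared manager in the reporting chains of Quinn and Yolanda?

Paz

Quinn's chain of managers is Paz, Ansel. Yolanda's chain of managers is Paz, Ansel. The first manager that appears in both chains is Paz.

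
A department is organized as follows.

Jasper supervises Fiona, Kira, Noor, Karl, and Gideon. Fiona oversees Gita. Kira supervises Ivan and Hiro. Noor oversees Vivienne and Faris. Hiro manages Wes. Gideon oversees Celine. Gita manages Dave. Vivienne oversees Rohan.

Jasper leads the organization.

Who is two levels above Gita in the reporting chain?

Gita reports to Fiona, and Fiona reports to Jasper. So Gita's skip-level manager is Jasper.

Jasper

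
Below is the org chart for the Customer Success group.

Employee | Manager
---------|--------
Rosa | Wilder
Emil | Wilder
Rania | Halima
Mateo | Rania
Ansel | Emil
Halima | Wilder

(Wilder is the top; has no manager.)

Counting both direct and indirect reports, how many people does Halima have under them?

Halima directly manages Rania. Under Rania: Mateo (1). That's 2 in total.

2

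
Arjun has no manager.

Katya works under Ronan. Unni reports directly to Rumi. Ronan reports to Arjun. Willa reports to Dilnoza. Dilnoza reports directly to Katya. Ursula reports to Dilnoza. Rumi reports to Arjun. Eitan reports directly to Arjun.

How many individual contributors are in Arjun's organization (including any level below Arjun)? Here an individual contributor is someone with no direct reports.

4

The people in Arjun's organization with no one reporting to them are Eitan, Unni, Ursula, Willa. That is 4.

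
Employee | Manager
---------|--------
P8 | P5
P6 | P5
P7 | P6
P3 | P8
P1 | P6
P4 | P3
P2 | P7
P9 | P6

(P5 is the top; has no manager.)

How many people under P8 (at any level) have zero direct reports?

1

The only person in P8's organization with no one reporting to them is P4. That is 1.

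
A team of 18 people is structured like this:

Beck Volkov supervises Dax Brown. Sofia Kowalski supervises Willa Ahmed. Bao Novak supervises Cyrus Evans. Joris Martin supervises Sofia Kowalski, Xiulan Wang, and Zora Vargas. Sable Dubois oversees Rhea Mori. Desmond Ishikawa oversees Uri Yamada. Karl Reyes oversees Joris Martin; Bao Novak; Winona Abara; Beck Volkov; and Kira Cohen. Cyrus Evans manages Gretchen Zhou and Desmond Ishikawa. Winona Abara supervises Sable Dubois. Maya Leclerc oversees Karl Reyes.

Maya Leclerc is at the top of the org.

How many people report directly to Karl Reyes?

Karl Reyes directly manages Joris Martin, Bao Novak, Winona Abara, Beck Volkov, Kira Cohen. That is 5 direct reports.

5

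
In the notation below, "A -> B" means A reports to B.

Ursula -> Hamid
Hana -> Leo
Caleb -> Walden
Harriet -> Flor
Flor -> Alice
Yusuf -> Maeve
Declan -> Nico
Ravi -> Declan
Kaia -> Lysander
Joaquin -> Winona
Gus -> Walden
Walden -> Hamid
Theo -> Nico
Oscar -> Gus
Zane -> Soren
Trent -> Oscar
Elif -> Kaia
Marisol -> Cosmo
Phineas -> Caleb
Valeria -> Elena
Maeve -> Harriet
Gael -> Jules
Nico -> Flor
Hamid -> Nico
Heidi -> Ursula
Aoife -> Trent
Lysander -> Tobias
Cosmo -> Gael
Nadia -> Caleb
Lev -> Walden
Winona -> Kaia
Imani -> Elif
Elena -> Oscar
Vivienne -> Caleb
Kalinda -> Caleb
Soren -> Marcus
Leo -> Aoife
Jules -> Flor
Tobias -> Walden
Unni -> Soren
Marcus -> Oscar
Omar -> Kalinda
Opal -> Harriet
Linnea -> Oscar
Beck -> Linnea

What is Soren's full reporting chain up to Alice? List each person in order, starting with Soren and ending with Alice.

Soren reports to Marcus. Marcus reports to Oscar. Oscar reports to Gus. Gus reports to Walden. Walden reports to Hamid. Hamid reports to Nico. Nico reports to Flor. Flor reports to Alice. Alice is at the top.

Soren -> Marcus -> Oscar -> Gus -> Walden -> Hamid -> Nico -> Flor -> Alice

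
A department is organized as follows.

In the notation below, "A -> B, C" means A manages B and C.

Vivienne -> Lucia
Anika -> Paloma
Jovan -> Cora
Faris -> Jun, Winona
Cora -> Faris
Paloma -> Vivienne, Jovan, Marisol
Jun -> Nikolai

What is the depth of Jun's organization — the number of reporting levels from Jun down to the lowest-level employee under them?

The longest chain under Jun runs Jun → Nikolai, which is 1 level below Jun.

1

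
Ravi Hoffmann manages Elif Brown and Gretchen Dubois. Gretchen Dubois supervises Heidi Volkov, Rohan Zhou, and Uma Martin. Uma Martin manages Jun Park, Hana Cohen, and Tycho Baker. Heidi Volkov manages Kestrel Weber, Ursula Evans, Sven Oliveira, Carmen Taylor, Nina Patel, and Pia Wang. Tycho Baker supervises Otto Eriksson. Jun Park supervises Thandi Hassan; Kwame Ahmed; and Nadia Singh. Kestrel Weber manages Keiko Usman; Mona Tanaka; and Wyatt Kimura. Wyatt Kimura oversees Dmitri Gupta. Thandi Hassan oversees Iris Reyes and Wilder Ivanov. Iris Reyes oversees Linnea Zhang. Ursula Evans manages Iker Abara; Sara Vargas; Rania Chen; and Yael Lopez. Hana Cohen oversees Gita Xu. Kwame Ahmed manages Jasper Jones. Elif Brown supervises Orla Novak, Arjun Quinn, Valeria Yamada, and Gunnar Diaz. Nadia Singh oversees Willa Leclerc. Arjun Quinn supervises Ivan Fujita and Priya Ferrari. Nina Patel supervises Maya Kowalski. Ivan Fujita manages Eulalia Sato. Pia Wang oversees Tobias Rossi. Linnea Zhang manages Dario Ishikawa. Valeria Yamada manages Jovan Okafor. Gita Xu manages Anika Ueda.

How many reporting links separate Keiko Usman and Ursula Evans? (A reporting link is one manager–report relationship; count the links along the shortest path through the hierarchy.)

3

Keiko Usman is 2 levels below Heidi Volkov, and Ursula Evans is 1 level below Heidi Volkov (their lowest common manager). The shortest path runs up from Keiko Usman to Heidi Volkov and back down to Ursula Evans: 2 + 1 = 3 links.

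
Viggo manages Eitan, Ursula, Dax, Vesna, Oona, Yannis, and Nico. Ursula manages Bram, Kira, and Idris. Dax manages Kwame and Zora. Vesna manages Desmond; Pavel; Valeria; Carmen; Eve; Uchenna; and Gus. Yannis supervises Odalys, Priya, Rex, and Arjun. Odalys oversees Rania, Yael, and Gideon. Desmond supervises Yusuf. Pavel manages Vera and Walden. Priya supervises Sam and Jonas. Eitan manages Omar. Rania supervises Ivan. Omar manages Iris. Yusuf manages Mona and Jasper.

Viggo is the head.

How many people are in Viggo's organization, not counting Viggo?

36

Viggo directly manages Ursula, Dax, Vesna, Yannis, Eitan, Oona, Nico. Under Ursula: Idris, Kira, Bram (3). Under Dax: Zora, Kwame (2). Under Vesna: Gus, Uchenna, Eve, Carmen, Valeria, Pavel, Walden, Vera, Desmond, Yusuf, Jasper, Mona (12). Under Yannis: Arjun, Rex, Priya, Jonas, Sam, Odalys, Gideon, Yael, Rania, Ivan (10). Under Eitan: Omar, Iris (2). Oona has no reports. Nico has no reports. So Viggo's organization is 7 direct reports plus everyone under them: 4 + 3 + 13 + 11 + 3 + 1 + 1 = 36.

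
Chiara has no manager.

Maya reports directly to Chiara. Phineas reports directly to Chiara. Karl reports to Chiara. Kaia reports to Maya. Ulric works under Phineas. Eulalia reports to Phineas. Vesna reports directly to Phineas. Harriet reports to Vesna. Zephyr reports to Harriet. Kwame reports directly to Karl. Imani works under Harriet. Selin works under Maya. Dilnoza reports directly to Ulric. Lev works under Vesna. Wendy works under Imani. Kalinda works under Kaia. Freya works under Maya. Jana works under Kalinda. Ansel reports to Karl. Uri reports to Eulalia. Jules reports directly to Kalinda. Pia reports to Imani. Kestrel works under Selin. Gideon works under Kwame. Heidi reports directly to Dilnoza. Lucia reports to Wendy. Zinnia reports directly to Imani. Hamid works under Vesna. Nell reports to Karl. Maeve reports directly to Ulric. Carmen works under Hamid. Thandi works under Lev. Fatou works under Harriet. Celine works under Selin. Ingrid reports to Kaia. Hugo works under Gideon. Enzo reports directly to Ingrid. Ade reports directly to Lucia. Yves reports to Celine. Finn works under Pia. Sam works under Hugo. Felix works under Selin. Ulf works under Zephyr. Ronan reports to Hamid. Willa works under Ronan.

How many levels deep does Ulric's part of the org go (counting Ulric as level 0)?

The longest chain under Ulric runs Ulric → Dilnoza → Heidi, which is 2 levels below Ulric.

2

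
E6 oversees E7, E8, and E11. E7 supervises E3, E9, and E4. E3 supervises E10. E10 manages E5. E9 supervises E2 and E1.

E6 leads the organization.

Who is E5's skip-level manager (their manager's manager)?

E3

E5 reports to E10, and E10 reports to E3. So E5's skip-level manager is E3.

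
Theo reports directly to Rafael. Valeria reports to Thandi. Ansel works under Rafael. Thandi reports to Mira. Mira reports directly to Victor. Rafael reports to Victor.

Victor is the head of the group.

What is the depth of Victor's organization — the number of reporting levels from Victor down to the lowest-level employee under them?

3

The longest chain under Victor runs Victor → Mira → Thandi → Valeria, which is 3 levels below Victor.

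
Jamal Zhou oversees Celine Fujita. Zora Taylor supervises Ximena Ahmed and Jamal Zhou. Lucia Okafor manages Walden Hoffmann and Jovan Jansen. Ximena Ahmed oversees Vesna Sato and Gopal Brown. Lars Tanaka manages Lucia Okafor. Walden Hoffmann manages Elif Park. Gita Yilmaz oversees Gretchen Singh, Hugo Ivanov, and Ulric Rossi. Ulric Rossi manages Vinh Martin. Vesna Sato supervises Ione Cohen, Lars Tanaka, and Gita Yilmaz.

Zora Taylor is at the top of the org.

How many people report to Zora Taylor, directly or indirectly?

16

Zora Taylor directly manages Jamal Zhou, Ximena Ahmed. Under Jamal Zhou: Celine Fujita (1). Under Ximena Ahmed: Gopal Brown, Vesna Sato, Ione Cohen, Lars Tanaka, Lucia Okafor, Jovan Jansen, Walden Hoffmann, Elif Park, Gita Yilmaz, Ulric Rossi, Vinh Martin, Hugo Ivanov, Gretchen Singh (13). So Zora Taylor's organization is 2 direct reports plus everyone under them: 2 + 14 = 16.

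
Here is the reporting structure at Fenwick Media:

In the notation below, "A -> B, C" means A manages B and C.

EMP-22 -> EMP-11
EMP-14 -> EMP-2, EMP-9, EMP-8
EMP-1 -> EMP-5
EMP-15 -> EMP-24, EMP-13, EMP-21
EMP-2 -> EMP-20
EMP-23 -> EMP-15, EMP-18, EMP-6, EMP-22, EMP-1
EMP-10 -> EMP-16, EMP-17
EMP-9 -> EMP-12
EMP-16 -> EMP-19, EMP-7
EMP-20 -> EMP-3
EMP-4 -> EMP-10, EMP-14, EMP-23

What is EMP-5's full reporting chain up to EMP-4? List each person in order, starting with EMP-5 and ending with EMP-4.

EMP-5 reports to EMP-1. EMP-1 reports to EMP-23. EMP-23 reports to EMP-4. EMP-4 is at the top.

EMP-5 -> EMP-1 -> EMP-23 -> EMP-4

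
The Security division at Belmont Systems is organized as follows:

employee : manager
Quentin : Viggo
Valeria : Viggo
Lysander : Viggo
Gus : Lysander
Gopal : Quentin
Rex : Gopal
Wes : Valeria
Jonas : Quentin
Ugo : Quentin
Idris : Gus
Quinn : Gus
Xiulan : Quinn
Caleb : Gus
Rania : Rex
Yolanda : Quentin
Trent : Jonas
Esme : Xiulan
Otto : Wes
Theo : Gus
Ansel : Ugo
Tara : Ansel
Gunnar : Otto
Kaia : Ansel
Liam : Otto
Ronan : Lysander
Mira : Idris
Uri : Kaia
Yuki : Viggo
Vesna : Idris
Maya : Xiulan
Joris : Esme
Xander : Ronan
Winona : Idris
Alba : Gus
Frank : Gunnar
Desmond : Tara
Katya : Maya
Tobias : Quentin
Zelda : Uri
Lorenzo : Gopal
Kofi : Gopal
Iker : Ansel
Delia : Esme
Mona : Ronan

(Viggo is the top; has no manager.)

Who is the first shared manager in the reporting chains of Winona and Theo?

Winona's chain of managers is Idris, Gus, Lysander, Viggo. Theo's chain of managers is Gus, Lysander, Viggo. The first manager that appears in both chains is Gus.

Gus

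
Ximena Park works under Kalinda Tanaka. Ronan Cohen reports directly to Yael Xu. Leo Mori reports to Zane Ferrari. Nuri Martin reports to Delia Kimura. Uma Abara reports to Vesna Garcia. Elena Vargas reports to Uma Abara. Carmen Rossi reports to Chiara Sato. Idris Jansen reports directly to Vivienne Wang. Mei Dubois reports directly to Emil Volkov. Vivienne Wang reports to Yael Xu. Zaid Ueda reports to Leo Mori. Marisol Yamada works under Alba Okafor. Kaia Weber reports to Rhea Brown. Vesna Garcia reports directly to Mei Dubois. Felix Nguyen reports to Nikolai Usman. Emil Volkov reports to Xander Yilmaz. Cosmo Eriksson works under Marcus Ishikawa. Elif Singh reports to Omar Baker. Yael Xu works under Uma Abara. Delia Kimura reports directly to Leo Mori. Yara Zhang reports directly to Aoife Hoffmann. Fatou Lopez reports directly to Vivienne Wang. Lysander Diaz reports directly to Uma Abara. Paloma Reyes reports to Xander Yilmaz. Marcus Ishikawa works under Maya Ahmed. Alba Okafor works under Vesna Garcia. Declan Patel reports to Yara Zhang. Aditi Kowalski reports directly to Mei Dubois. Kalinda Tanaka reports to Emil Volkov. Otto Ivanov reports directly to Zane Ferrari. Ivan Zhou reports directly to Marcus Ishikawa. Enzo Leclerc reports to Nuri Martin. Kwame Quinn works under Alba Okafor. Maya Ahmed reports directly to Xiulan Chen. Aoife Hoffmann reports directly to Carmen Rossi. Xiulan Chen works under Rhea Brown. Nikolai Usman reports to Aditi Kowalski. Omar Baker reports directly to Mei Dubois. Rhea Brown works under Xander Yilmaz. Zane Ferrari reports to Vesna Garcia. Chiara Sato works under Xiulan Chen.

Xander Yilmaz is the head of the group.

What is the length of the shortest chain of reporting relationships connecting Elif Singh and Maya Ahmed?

Elif Singh is 4 levels below Xander Yilmaz, and Maya Ahmed is 3 levels below Xander Yilmaz (their lowest common manager). The shortest path runs up from Elif Singh to Xander Yilmaz and back down to Maya Ahmed: 4 + 3 = 7 links.

7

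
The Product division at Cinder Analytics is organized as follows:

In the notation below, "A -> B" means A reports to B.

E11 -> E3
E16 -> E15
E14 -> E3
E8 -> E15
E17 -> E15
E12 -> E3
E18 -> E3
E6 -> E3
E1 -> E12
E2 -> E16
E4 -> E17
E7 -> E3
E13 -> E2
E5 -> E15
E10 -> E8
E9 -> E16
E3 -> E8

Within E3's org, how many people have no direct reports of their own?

6

The people in E3's organization with no one reporting to them are E11, E1, E18, E14, E7, E6. That is 6.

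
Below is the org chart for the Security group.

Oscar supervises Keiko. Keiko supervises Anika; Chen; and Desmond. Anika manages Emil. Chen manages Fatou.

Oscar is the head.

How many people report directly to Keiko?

3

Keiko directly manages Anika, Chen, Desmond. That is 3 direct reports.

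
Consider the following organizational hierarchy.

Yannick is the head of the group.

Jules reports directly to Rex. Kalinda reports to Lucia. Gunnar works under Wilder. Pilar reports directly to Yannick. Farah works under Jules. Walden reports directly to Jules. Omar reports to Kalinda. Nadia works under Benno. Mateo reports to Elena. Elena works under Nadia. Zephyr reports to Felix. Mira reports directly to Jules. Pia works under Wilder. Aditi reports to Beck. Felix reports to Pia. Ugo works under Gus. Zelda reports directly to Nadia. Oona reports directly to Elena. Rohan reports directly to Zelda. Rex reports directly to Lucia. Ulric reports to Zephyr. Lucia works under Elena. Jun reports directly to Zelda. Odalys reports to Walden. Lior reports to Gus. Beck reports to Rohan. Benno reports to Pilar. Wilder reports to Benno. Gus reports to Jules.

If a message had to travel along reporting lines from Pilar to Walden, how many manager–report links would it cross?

Walden is in Pilar's organization: the chain from Walden up to Pilar is Walden → Jules → Rex → Lucia → Elena → Nadia → Benno → Pilar, which is 7 links.

7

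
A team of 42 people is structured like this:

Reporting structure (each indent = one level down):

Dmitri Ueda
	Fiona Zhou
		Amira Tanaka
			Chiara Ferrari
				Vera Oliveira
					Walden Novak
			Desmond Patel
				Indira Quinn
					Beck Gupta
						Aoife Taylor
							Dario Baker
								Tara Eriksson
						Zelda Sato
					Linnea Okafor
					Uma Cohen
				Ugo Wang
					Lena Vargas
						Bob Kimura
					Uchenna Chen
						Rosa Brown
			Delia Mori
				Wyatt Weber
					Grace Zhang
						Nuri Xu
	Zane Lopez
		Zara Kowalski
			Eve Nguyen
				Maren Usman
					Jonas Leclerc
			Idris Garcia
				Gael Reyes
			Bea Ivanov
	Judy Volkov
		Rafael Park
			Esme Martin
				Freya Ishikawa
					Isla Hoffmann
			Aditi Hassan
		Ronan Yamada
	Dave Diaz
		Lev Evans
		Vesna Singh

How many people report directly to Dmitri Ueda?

Dmitri Ueda directly manages Fiona Zhou, Zane Lopez, Judy Volkov, Dave Diaz. That is 4 direct reports.

4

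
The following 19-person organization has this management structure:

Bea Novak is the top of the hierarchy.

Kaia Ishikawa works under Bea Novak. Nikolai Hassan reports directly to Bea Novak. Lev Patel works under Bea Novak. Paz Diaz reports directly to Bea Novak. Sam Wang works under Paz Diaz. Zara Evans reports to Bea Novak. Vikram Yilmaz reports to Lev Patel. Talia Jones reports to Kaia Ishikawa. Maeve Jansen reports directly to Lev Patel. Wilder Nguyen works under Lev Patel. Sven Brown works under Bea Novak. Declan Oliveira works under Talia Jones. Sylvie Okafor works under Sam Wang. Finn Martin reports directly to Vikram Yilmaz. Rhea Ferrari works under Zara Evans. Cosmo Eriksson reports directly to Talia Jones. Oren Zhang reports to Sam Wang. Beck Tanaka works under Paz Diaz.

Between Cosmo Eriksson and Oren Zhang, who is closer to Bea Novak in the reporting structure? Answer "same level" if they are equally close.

same level

Both Cosmo Eriksson and Oren Zhang are 3 levels below Bea Novak.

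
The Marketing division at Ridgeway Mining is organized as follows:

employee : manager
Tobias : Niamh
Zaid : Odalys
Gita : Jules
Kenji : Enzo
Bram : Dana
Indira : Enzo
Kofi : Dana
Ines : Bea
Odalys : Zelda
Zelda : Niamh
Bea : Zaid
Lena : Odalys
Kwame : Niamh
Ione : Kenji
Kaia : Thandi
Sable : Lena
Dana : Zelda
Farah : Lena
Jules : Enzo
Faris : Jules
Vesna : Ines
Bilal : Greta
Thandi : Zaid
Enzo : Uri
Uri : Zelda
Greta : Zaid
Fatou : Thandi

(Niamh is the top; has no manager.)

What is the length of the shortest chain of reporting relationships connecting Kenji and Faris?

3

Kenji is 1 level below Enzo, and Faris is 2 levels below Enzo (their lowest common manager). The shortest path runs up from Kenji to Enzo and back down to Faris: 1 + 2 = 3 links.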